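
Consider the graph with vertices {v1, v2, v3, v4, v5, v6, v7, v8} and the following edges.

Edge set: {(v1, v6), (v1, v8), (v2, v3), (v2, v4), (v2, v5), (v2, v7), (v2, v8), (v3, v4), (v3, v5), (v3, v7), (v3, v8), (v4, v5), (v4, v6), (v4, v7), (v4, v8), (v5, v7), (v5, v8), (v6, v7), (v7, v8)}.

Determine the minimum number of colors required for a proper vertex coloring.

v2, v3, v4, v5, v7, v8 are mutually adjacent (a clique of size 6), so at least 6 colors are needed.
6 colors suffice: color 1 → {v1, v4}; color 2 → {v6, v8}; color 3 → {v7}; color 4 → {v2}; color 5 → {v3}; color 6 → {v5}. No two adjacent vertices share a color.

6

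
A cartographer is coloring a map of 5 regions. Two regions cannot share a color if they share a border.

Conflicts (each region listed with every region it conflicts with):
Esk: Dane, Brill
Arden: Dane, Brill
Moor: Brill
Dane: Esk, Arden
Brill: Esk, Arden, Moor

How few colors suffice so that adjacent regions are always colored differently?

Moor and Brill conflict, so at least 2 colors are needed.
2 colors suffice: Esk=2, Arden=2, Moor=2, Dane=1, Brill=1. Each listed conflict is separated.

2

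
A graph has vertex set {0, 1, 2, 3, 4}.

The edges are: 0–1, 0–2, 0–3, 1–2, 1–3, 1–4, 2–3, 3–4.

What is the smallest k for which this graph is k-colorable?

0, 1, 2, 3 are mutually adjacent (a clique of size 4), so at least 4 colors are needed.
4 colors suffice: color a → {1}; color b → {3}; color c → {0, 4}; color d → {2}. Every edge joins two different colors.

4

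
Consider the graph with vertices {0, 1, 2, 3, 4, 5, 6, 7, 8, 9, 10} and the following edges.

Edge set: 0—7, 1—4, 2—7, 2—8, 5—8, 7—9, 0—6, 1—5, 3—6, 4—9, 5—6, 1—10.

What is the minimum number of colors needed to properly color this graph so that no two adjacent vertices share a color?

3

The cycle 5-8-2-7-9-4-1-5 has odd length 7, so it cannot be 2-colored; at least 3 colors are needed.
3 colors suffice: color red → {3, 4, 5, 7, 10}; color blue → {1, 6, 8, 9}; color green → {0, 2}. Each edge has distinct colors on its endpoints.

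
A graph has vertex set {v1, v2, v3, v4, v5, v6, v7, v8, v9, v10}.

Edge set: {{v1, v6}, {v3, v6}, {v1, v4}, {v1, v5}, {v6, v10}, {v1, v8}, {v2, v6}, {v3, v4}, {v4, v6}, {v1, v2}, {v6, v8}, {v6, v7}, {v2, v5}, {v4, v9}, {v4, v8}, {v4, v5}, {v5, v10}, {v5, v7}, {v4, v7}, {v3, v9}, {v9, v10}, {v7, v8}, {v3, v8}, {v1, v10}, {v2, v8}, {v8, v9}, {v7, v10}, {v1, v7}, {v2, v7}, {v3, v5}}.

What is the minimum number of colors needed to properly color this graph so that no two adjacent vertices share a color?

v1, v2, v6, v7, v8 are mutually adjacent (a clique of size 5), so at least 5 colors are needed.
5 colors suffice: color R → {v5, v6, v9}; color B → {v3, v7}; color G → {v2, v4, v10}; color Y → {v1}; color P → {v8}. Every edge joins two different colors.

5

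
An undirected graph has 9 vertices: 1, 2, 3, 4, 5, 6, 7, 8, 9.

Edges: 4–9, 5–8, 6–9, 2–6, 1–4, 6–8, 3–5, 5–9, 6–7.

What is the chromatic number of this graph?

2

3 and 5 are adjacent, so at least 2 colors are needed.
A valid assignment using 2 colors: 1=b, 2=b, 3=b, 4=a, 5=a, 6=a, 7=b, 8=b, 9=b. No two adjacent vertices share a color.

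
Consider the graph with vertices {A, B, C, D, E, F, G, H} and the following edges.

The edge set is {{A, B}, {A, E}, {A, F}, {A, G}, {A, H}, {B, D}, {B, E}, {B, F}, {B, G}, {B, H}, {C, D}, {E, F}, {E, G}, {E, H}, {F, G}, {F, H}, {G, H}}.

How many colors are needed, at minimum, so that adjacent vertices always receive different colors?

A, B, E, F, G, H form a clique, so at least 6 colors are needed.
One proper 6-coloring: A=5, B=1, C=1, D=2, E=3, F=2, G=6, H=4. Every edge joins two different colors.

6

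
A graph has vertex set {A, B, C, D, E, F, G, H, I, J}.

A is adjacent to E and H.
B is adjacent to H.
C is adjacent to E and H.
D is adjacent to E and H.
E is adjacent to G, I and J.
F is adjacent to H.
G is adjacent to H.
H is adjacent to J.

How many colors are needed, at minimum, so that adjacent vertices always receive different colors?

2

F and H are adjacent, so at least 2 colors are needed.
2 colors suffice: color red → {E, H}; color blue → {A, B, C, D, F, G, I, J}. Each edge has distinct colors on its endpoints.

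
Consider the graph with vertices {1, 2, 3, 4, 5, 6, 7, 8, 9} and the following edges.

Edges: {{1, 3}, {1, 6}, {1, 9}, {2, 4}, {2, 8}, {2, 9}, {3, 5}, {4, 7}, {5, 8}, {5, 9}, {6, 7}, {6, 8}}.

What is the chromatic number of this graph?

3

The cycle 6-1-3-5-8-6 has odd length 5, so it cannot be 2-colored; at least 3 colors are needed.
3 colors suffice: color a → {2, 5, 6}; color b → {3, 7, 8, 9}; color c → {1, 4}. Each edge has distinct colors on its endpoints.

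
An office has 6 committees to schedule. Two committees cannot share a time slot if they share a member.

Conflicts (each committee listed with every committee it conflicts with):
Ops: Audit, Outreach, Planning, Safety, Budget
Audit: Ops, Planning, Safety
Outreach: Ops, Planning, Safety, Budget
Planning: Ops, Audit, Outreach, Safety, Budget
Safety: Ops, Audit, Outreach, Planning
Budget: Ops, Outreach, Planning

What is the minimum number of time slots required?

4

Ops, Audit, Planning, Safety are mutually in conflict, so at least 4 time slots are needed.
4 time slots suffice: time slot 1 → {Ops}; time slot 2 → {Planning}; time slot 3 → {Audit, Outreach}; time slot 4 → {Safety, Budget}. No two conflicting committees share a time slot.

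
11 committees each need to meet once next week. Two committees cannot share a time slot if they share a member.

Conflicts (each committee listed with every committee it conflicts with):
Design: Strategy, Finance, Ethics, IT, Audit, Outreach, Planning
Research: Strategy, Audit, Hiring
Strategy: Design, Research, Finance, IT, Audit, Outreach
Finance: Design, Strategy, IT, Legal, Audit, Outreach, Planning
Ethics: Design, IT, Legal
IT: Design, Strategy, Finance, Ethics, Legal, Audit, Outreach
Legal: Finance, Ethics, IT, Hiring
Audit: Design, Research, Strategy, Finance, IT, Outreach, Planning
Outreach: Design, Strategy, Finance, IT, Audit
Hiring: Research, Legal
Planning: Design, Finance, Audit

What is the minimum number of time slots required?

6

Design, Strategy, Finance, IT, Audit, Outreach pairwise conflict, so at least 6 time slots are needed.
6 time slots suffice: time slot 1 → {Research, IT, Planning}; time slot 2 → {Legal, Audit}; time slot 3 → {Finance, Ethics, Hiring}; time slot 4 → {Design}; time slot 5 → {Strategy}; time slot 6 → {Outreach}. Each listed conflict is separated.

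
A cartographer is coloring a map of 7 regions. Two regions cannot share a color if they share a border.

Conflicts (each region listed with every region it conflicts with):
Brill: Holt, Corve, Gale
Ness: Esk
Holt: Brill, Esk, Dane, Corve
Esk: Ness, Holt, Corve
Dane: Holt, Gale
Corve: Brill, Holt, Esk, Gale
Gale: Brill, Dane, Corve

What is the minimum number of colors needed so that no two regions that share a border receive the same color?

3

Brill, Holt, Corve pairwise conflict, so at least 3 colors are needed.
A valid assignment using 3 colors: Brill=3, Ness=1, Holt=2, Esk=3, Dane=1, Corve=1, Gale=2. No two conflicting regions share a color.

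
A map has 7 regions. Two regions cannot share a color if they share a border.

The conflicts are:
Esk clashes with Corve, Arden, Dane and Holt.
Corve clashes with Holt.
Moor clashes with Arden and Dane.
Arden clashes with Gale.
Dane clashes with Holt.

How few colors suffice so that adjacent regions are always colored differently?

3

Esk, Corve, Holt pairwise conflict, so at least 3 colors are needed.
A valid assignment using 3 colors: Esk=1, Corve=2, Moor=1, Arden=2, Gale=1, Dane=2, Holt=3. Each listed conflict is separated.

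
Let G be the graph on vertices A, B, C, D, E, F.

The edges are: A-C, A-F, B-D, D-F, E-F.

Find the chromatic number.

2

A and F are adjacent, so at least 2 colors are needed.
2 colors suffice: color 1 → {B, C, F}; color 2 → {A, D, E}. Every edge joins two different colors.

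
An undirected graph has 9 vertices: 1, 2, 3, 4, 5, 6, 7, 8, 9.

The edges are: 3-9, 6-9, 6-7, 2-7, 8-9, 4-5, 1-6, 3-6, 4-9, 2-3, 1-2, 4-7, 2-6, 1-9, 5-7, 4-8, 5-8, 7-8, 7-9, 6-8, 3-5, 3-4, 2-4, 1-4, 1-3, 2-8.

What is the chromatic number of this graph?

4

1, 3, 4, 9 form a clique, so at least 4 colors are needed.
One proper 4-coloring: 1=yellow, 2=blue, 3=green, 4=red, 5=blue, 6=red, 7=green, 8=yellow, 9=blue. No two adjacent vertices share a color.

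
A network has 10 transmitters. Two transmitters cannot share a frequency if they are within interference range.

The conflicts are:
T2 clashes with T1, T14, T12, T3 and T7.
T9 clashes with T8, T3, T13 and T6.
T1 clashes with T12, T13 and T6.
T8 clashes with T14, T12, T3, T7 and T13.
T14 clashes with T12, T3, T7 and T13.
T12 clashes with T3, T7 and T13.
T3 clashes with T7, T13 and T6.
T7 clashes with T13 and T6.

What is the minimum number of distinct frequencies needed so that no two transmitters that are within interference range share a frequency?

6

T8, T14, T12, T3, T7, T13 all conflict with each other, so at least 6 frequencies are needed.
6 frequencies suffice: frequency 1 → {T1, T3}; frequency 2 → {T9, T12}; frequency 3 → {T7}; frequency 4 → {T2, T13, T6}; frequency 5 → {T14}; frequency 6 → {T8}. Each listed conflict is separated.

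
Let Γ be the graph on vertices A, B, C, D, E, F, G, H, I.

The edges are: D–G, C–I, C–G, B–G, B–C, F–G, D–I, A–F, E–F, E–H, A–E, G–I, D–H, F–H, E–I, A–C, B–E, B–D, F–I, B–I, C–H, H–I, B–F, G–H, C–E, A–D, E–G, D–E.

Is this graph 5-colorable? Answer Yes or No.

Yes

The chromatic number is 5. B, C, E, G, I are pairwise adjacent (a clique of size 5), so at least 5 colors are needed.
5 colors suffice: color red → {E}; color blue → {A, G}; color green → {I}; color yellow → {C, D, F}; color purple → {B, H}.
That is already a proper 5-coloring.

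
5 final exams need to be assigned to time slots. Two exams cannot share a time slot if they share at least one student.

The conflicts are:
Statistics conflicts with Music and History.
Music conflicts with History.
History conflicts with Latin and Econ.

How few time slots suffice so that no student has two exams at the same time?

3

Statistics, Music, History pairwise conflict, so at least 3 time slots are needed.
A valid assignment using 3 time slots: Statistics=2, Music=3, History=1, Latin=2, Econ=2. Each listed conflict is separated.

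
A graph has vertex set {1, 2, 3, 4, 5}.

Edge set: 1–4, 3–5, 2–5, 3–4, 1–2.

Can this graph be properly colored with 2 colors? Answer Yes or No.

No

The cycle 4-3-5-2-1-4 has odd length 5, so it cannot be 2-colored; at least 3 colors are needed.
So 2 colors are not enough.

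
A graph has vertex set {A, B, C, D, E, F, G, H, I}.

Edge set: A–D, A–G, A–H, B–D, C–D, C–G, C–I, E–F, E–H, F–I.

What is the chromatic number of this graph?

The cycle E-H-A-D-C-I-F-E has odd length 7, so it cannot be 2-colored; at least 3 colors are needed.
A valid assignment using 3 colors: A=2, B=2, C=2, D=1, E=2, F=1, G=1, H=1, I=3. Each edge has distinct colors on its endpoints.

3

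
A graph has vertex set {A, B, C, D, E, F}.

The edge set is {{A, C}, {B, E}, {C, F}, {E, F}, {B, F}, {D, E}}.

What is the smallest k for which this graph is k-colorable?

3

B, E, F form a triangle, so at least 3 colors are needed.
3 colors suffice: color 1 → {A, D, F}; color 2 → {C, E}; color 3 → {B}. Every edge joins two different colors.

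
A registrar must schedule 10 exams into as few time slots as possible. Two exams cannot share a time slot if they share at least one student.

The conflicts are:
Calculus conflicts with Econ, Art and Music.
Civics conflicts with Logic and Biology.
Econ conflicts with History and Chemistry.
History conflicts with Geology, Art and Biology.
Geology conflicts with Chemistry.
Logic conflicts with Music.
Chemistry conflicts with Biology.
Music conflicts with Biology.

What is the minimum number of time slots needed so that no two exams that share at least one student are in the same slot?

3

The cycle Biology-History-Art-Calculus-Music-Biology has odd length 5, so it cannot be 2-colored; at least 3 time slots are needed.
Using 3 time slots: Calculus=3, Civics=1, Econ=2, History=1, Geology=2, Logic=2, Art=2, Chemistry=1, Music=1, Biology=2. Each listed conflict is separated.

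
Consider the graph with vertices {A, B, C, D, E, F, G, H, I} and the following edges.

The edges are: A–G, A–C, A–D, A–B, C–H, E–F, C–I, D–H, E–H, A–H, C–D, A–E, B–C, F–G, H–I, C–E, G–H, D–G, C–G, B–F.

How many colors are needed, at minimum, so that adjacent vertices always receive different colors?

A, C, D, G, H form a clique, so at least 5 colors are needed.
5 colors suffice: color 1 → {C, F}; color 2 → {B, H}; color 3 → {A, I}; color 4 → {E, G}; color 5 → {D}. No two adjacent vertices share a color.

5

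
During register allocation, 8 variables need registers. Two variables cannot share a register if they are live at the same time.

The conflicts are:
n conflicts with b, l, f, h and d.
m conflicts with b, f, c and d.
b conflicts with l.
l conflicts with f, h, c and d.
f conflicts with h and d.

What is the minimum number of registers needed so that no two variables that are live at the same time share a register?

n, l, f, d are mutually in conflict, so at least 4 registers are needed.
A valid assignment using 4 registers: n=2, m=1, b=3, l=1, f=3, h=4, c=2, d=4. No two conflicting variables share a register.

4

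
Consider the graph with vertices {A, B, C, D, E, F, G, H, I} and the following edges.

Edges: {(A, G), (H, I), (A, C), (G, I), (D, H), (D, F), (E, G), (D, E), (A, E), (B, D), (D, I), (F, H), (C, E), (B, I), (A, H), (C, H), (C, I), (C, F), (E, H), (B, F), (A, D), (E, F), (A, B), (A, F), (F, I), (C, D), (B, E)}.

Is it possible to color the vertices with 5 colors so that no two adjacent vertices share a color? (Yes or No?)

No

A, C, D, E, F, H are pairwise adjacent (a clique of size 6), so at least 6 colors are needed.
So 5 colors are not enough.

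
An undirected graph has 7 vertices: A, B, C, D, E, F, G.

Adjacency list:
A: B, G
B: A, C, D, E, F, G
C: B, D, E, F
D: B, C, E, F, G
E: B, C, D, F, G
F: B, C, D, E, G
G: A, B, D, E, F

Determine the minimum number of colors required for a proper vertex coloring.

B, D, E, F, G are pairwise adjacent (a clique of size 5), so at least 5 colors are needed.
5 colors suffice: color 1 → {B}; color 2 → {A, D}; color 3 → {F}; color 4 → {C, G}; color 5 → {E}. No two adjacent vertices share a color.

5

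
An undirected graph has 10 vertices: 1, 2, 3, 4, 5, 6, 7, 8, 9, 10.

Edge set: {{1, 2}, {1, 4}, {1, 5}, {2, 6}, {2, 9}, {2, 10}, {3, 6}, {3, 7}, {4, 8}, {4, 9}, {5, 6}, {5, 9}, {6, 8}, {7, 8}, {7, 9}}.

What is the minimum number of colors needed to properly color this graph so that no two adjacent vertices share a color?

3

The cycle 8-6-2-9-7-8 has odd length 5, so it cannot be 2-colored; at least 3 colors are needed.
3 colors suffice: color a → {2, 4, 5, 7}; color b → {1, 6, 9, 10}; color c → {3, 8}. No two adjacent vertices share a color.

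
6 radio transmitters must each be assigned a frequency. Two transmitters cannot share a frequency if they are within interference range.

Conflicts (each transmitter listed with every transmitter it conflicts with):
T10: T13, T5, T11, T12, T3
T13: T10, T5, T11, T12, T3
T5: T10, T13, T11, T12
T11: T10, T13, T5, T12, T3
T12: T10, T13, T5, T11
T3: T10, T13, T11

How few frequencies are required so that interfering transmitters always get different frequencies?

T10, T13, T5, T11, T12 are mutually in conflict, so at least 5 frequencies are needed.
5 frequencies suffice: frequency 1 → {T13}; frequency 2 → {T10}; frequency 3 → {T11}; frequency 4 → {T12, T3}; frequency 5 → {T5}. No two conflicting transmitters share a frequency.

5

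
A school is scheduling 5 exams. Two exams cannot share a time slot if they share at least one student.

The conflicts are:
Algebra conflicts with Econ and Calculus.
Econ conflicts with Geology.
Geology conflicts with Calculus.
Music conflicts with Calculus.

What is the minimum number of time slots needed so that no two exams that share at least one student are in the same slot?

Music and Calculus conflict, so at least 2 time slots are needed.
2 time slots suffice: time slot 1 → {Econ, Calculus}; time slot 2 → {Algebra, Geology, Music}. No two conflicting exams share a time slot.

2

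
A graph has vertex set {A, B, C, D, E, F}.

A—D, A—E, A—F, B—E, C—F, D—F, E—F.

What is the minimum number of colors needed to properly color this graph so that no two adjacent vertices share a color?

3

A, E, F are pairwise adjacent, so at least 3 colors are needed.
One proper 3-coloring: A=3, B=1, C=2, D=2, E=2, F=1. No two adjacent vertices share a color.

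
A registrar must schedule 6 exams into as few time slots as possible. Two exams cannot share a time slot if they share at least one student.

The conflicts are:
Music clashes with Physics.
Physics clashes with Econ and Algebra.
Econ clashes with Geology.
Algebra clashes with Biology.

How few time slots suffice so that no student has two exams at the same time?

2

Algebra and Biology conflict, so at least 2 time slots are needed.
Using 2 time slots: Music=2, Physics=1, Econ=2, Algebra=2, Biology=1, Geology=1. Every pair that conflicts lands in different time slots.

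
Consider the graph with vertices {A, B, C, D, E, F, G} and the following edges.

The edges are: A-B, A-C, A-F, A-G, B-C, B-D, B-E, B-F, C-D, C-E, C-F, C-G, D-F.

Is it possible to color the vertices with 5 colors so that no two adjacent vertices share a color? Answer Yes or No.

The chromatic number is 4. B, C, D, F form a clique, so at least 4 colors are needed.
A valid assignment using 4 colors: A=yellow, B=blue, C=red, D=yellow, E=green, F=green, G=blue.
Since 5 ≥ 4, a proper 5-coloring certainly exists.

Yes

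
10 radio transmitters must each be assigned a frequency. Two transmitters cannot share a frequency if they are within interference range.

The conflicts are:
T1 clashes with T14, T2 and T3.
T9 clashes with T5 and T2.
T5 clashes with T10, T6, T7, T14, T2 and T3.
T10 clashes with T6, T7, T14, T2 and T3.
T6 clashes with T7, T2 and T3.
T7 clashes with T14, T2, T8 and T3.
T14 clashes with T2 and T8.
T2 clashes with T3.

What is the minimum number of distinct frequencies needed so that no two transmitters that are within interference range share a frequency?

6

T5, T10, T6, T7, T2, T3 all conflict with each other, so at least 6 frequencies are needed.
Using 6 frequencies: T1=2, T9=3, T5=2, T10=4, T6=6, T7=3, T14=5, T2=1, T8=1, T3=5. Every pair that conflicts lands in different frequencies.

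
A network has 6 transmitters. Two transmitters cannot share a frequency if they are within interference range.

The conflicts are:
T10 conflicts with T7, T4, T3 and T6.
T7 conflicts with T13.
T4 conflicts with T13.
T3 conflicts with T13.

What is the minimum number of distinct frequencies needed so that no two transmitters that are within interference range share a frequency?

2

T7 and T13 conflict, so at least 2 frequencies are needed.
2 frequencies suffice: frequency 1 → {T10, T13}; frequency 2 → {T7, T4, T3, T6}. Every pair that conflicts lands in different frequencies.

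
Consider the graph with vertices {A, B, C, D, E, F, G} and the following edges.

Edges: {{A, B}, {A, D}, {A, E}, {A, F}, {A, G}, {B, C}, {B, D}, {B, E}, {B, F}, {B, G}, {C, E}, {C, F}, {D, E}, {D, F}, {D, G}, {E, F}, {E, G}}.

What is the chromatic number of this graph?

A, B, D, E, F are mutually adjacent (a clique of size 5), so at least 5 colors are needed.
A valid assignment using 5 colors: A=4, B=2, C=3, D=3, E=1, F=5, G=5. No two adjacent vertices share a color.

5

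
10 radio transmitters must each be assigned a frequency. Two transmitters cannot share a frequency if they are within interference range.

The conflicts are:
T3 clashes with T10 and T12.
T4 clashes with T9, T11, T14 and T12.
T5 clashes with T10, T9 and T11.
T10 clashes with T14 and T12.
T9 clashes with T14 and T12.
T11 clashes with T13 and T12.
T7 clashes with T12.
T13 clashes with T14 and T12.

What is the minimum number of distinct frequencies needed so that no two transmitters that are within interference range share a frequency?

3

T4, T11, T12 are mutually in conflict, so at least 3 frequencies are needed.
3 frequencies suffice: frequency 1 → {T5, T14, T12}; frequency 2 → {T10, T9, T11, T7}; frequency 3 → {T3, T4, T13}. Each listed conflict is separated.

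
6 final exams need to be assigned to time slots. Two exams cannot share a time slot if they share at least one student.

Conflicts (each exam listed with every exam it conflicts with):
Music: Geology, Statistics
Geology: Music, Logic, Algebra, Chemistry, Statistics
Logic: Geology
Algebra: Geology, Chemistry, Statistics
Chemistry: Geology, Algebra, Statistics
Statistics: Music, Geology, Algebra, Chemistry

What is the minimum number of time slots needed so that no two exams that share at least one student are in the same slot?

4

Geology, Algebra, Chemistry, Statistics all conflict with each other, so at least 4 time slots are needed.
4 time slots suffice: time slot 1 → {Geology}; time slot 2 → {Logic, Statistics}; time slot 3 → {Music, Chemistry}; time slot 4 → {Algebra}. Each listed conflict is separated.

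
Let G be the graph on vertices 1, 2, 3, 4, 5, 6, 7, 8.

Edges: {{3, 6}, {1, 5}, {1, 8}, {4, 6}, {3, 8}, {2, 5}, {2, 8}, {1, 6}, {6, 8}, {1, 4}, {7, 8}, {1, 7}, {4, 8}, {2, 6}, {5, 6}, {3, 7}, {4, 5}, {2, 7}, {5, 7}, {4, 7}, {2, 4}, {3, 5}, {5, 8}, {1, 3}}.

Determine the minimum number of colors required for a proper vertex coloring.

5

2, 4, 5, 6, 8 form a clique, so at least 5 colors are needed.
5 colors suffice: color a → {8}; color b → {5}; color c → {6, 7}; color d → {3, 4}; color e → {1, 2}. Every edge joins two different colors.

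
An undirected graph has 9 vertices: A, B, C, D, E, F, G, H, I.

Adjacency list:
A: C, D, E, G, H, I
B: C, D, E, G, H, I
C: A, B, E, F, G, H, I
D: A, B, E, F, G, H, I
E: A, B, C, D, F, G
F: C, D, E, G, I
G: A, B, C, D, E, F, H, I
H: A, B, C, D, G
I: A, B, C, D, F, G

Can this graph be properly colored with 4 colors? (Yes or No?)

The chromatic number is 4. A, D, G, I are mutually adjacent (a clique of size 4), so at least 4 colors are needed.
4 colors suffice: color red → {G}; color blue → {C, D}; color green → {A, B, F}; color yellow → {E, H, I}.
That is already a proper 4-coloring.

Yes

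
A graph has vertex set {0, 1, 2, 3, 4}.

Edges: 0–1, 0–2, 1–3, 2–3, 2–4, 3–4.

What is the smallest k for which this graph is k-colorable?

3

2, 3, 4 are pairwise adjacent, so at least 3 colors are needed.
A valid assignment using 3 colors: 0=blue, 1=red, 2=red, 3=blue, 4=green. Each edge has distinct colors on its endpoints.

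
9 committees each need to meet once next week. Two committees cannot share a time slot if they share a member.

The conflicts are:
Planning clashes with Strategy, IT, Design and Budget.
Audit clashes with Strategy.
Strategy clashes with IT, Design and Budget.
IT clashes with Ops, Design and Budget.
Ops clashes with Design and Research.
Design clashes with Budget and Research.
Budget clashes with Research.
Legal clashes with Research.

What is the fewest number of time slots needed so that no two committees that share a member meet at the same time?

5

Planning, Strategy, IT, Design, Budget are mutually in conflict, so at least 5 time slots are needed.
5 time slots suffice: time slot 1 → {Audit, Design, Legal}; time slot 2 → {Strategy, Research}; time slot 3 → {Ops, Budget}; time slot 4 → {IT}; time slot 5 → {Planning}. Every pair that conflicts lands in different time slots.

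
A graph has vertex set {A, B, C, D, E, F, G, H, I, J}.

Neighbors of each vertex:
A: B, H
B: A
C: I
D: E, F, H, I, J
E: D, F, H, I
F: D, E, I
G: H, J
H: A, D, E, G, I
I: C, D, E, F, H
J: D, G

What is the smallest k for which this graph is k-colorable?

D, E, H, I are mutually adjacent (a clique of size 4), so at least 4 colors are needed.
4 colors suffice: color 1 → {A, I, J}; color 2 → {B, C, F, H}; color 3 → {D, G}; color 4 → {E}. Each edge has distinct colors on its endpoints.

4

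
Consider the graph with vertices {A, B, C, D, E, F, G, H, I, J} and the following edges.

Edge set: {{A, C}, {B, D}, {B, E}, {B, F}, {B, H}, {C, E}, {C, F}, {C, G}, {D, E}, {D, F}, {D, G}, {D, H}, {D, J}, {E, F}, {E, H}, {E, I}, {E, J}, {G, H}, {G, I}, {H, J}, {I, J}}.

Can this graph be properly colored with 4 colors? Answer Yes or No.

The chromatic number is 4. B, D, E, F are pairwise adjacent (a clique of size 4), so at least 4 colors are needed.
One proper 4-coloring: A=red, B=yellow, C=blue, D=blue, E=red, F=green, G=red, H=green, I=blue, J=yellow.
That is already a proper 4-coloring.

Yes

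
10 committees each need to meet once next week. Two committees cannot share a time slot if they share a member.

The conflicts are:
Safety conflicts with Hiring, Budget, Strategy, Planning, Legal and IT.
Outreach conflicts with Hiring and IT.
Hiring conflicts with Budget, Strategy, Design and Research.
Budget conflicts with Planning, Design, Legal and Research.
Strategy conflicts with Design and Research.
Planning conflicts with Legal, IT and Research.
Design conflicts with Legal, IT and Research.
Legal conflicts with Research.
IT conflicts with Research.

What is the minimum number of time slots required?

4

Hiring, Strategy, Design, Research are mutually in conflict, so at least 4 time slots are needed.
A valid assignment using 4 time slots: Safety=1, Outreach=1, Hiring=3, Budget=4, Strategy=4, Planning=2, Design=2, Legal=3, IT=3, Research=1. Every pair that conflicts lands in different time slots.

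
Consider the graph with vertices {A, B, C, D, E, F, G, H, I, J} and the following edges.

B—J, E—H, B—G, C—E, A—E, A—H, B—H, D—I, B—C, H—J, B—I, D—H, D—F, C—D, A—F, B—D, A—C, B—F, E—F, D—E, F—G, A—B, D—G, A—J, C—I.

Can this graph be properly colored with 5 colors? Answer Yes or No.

Yes

The chromatic number is 4. B, C, D, I form a clique, so at least 4 colors are needed.
4 colors suffice: color red → {B, E}; color blue → {A, D}; color green → {C, F, H}; color yellow → {G, I, J}.
Since 5 ≥ 4, a proper 5-coloring certainly exists.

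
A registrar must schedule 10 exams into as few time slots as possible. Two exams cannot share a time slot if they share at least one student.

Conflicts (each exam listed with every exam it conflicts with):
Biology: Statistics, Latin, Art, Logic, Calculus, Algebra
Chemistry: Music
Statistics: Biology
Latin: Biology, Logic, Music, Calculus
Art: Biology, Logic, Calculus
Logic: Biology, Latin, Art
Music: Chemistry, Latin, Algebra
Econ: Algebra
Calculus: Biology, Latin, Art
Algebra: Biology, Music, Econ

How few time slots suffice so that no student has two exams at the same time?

3

Biology, Latin, Calculus all conflict with each other, so at least 3 time slots are needed.
3 time slots suffice: Biology=1, Chemistry=2, Statistics=2, Latin=2, Art=2, Logic=3, Music=1, Econ=1, Calculus=3, Algebra=2. Every pair that conflicts lands in different time slots.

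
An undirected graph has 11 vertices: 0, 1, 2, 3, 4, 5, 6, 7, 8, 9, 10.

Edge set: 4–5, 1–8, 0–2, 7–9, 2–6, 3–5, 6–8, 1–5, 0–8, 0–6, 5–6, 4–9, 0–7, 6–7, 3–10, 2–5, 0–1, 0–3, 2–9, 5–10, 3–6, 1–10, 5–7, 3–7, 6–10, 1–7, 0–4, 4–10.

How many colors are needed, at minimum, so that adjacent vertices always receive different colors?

4

3, 5, 6, 7 are mutually adjacent (a clique of size 4), so at least 4 colors are needed.
A valid assignment using 4 colors: 0=a, 1=b, 2=c, 3=d, 4=b, 5=a, 6=b, 7=c, 8=c, 9=a, 10=c. Each edge has distinct colors on its endpoints.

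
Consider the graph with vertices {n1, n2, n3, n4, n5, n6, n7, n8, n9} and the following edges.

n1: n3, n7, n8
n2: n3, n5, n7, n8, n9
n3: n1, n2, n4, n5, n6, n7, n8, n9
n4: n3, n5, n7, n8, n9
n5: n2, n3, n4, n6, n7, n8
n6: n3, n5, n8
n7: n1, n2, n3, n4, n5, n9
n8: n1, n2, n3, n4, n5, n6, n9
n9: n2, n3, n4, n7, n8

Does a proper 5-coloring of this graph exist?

The chromatic number is 4. n2, n3, n7, n9 are pairwise adjacent (a clique of size 4), so at least 4 colors are needed.
4 colors suffice: color 1 → {n3}; color 2 → {n7, n8}; color 3 → {n1, n5, n9}; color 4 → {n2, n4, n6}.
Since 5 ≥ 4, a proper 5-coloring certainly exists.

Yes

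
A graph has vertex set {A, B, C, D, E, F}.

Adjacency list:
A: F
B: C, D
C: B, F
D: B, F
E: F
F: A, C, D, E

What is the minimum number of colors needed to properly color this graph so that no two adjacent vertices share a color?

A and F are adjacent, so at least 2 colors are needed.
2 colors suffice: A=blue, B=red, C=blue, D=blue, E=blue, F=red. Each edge has distinct colors on its endpoints.

2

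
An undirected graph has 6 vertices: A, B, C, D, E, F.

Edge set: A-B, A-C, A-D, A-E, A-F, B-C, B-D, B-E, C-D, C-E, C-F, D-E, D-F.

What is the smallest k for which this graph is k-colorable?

A, B, C, D, E are mutually adjacent (a clique of size 5), so at least 5 colors are needed.
5 colors suffice: color 1 → {C}; color 2 → {D}; color 3 → {A}; color 4 → {B, F}; color 5 → {E}. No two adjacent vertices share a color.

5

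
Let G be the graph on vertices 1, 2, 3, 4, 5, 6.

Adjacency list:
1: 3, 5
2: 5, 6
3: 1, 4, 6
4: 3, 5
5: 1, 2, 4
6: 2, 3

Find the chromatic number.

The cycle 4-5-2-6-3-4 has odd length 5, so it cannot be 2-colored; at least 3 colors are needed.
3 colors suffice: color red → {3, 5}; color blue → {1, 2, 4}; color green → {6}. No two adjacent vertices share a color.

3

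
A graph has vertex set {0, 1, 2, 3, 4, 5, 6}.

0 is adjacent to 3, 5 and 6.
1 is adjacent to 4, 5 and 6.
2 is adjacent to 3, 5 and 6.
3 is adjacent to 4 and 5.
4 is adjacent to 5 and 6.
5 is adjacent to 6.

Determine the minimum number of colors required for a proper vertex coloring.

4

1, 4, 5, 6 are pairwise adjacent (a clique of size 4), so at least 4 colors are needed.
4 colors suffice: 0=c, 1=d, 2=c, 3=b, 4=c, 5=a, 6=b. Each edge has distinct colors on its endpoints.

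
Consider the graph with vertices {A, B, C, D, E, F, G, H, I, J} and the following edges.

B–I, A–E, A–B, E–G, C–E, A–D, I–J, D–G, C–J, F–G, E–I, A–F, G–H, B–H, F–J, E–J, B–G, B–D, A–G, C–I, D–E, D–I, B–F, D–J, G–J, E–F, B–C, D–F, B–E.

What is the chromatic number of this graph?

6

A, B, D, E, F, G are mutually adjacent (a clique of size 6), so at least 6 colors are needed.
6 colors suffice: A=6, B=2, C=4, D=4, E=1, F=5, G=3, H=1, I=3, J=2. No two adjacent vertices share a color.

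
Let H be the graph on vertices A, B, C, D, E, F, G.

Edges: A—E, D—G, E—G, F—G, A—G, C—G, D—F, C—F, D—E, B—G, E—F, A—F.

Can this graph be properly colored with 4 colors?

Yes

The chromatic number is 4. A, E, F, G are mutually adjacent (a clique of size 4), so at least 4 colors are needed.
4 colors suffice: A=4, B=2, C=3, D=4, E=3, F=2, G=1.
That is already a proper 4-coloring.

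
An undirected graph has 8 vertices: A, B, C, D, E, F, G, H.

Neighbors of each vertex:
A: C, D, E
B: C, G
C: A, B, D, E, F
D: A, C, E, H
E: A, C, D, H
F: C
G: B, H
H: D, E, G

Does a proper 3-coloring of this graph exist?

A, C, D, E are mutually adjacent (a clique of size 4), so at least 4 colors are needed.
So 3 colors are not enough.

No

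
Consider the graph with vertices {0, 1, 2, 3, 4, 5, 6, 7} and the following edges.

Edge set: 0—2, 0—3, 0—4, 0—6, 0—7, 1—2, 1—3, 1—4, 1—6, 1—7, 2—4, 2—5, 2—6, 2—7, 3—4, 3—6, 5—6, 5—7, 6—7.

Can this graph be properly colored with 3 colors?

No

2, 5, 6, 7 are pairwise adjacent (a clique of size 4), so at least 4 colors are needed.
So 3 colors are not enough.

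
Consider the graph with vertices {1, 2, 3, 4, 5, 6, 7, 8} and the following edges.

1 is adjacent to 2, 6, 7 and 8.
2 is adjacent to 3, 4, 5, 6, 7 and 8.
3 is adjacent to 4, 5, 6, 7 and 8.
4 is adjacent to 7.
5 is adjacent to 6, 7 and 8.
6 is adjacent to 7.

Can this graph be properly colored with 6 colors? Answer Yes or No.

Yes

The chromatic number is 5. 2, 3, 5, 6, 7 form a clique, so at least 5 colors are needed.
5 colors suffice: color red → {2}; color blue → {1, 3}; color green → {7, 8}; color yellow → {4, 6}; color purple → {5}.
Since 6 ≥ 5, a proper 6-coloring certainly exists.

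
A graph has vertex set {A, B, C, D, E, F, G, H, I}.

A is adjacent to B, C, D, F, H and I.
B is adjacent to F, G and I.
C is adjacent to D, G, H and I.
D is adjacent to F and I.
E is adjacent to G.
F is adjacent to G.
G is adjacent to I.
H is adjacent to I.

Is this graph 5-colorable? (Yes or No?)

The chromatic number is 4. A, C, H, I are mutually adjacent (a clique of size 4), so at least 4 colors are needed.
A valid assignment using 4 colors: A=2, B=3, C=3, D=4, E=1, F=1, G=2, H=4, I=1.
Since 5 ≥ 4, a proper 5-coloring certainly exists.

Yes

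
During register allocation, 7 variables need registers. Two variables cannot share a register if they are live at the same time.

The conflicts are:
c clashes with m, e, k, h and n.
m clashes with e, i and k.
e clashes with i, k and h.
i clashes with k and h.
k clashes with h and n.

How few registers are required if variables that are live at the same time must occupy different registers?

4

c, m, e, k are mutually in conflict, so at least 4 registers are needed.
A valid assignment using 4 registers: c=3, m=4, e=2, i=3, k=1, h=4, n=2. Each listed conflict is separated.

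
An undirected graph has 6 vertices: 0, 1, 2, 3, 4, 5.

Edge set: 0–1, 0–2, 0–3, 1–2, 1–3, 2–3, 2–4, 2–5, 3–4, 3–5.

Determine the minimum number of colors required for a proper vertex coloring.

4

0, 1, 2, 3 are pairwise adjacent (a clique of size 4), so at least 4 colors are needed.
A valid assignment using 4 colors: 0=green, 1=yellow, 2=blue, 3=red, 4=green, 5=green. Every edge joins two different colors.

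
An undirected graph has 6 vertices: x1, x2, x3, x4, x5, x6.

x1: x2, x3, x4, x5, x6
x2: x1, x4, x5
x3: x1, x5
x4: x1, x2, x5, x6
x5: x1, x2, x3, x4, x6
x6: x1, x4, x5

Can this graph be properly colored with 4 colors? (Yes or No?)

Yes

The chromatic number is 4. x1, x2, x4, x5 form a clique, so at least 4 colors are needed.
4 colors suffice: color R → {x5}; color B → {x1}; color G → {x3, x4}; color Y → {x2, x6}.
That is already a proper 4-coloring.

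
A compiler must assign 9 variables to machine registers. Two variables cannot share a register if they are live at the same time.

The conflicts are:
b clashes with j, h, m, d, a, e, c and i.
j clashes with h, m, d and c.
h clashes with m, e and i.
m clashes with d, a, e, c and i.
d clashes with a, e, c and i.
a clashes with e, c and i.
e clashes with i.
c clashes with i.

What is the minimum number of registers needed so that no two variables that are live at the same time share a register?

6

b, m, d, a, e, i are mutually in conflict, so at least 6 registers are needed.
6 registers suffice: b=2, j=3, h=4, m=1, d=4, a=5, e=6, c=6, i=3. No two conflicting variables share a register.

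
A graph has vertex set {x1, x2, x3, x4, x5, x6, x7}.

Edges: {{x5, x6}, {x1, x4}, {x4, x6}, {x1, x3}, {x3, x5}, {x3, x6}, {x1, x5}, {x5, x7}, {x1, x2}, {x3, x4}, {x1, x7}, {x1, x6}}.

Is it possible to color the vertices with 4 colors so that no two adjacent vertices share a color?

Yes

The chromatic number is 4. x1, x3, x4, x6 are mutually adjacent (a clique of size 4), so at least 4 colors are needed.
One proper 4-coloring: x1=1, x2=2, x3=3, x4=4, x5=4, x6=2, x7=2.
That is already a proper 4-coloring.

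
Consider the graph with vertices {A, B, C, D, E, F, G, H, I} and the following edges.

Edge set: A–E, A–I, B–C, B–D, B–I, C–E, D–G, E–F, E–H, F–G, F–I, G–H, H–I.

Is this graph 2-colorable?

The cycle G-D-B-I-H-G has odd length 5, so it cannot be 2-colored; at least 3 colors are needed.
So 2 colors are not enough.

No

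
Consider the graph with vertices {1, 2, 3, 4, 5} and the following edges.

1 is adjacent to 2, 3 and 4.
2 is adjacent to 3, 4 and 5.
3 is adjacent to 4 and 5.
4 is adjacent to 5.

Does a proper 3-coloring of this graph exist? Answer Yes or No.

1, 2, 3, 4 are mutually adjacent (a clique of size 4), so at least 4 colors are needed.
So 3 colors are not enough.

No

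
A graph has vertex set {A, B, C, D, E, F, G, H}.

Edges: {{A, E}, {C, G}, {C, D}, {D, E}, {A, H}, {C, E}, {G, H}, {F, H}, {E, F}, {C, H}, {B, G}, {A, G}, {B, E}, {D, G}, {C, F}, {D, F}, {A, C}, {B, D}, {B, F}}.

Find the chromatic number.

4

A, C, G, H are mutually adjacent (a clique of size 4), so at least 4 colors are needed.
4 colors suffice: A=yellow, B=red, C=red, D=green, E=blue, F=yellow, G=blue, H=green. Each edge has distinct colors on its endpoints.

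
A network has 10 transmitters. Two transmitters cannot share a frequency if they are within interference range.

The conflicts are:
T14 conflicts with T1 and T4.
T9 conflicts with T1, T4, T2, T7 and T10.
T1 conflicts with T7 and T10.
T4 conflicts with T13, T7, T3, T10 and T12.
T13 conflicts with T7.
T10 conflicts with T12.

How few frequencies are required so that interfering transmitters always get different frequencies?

T9, T4, T7 pairwise conflict, so at least 3 frequencies are needed.
3 frequencies suffice: frequency 1 → {T1, T4, T2}; frequency 2 → {T14, T9, T13, T3, T12}; frequency 3 → {T7, T10}. Each listed conflict is separated.

3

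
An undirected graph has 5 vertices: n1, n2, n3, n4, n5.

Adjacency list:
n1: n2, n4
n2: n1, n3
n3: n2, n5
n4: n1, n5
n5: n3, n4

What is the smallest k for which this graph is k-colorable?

3

The cycle n3-n2-n1-n4-n5-n3 has odd length 5, so it cannot be 2-colored; at least 3 colors are needed.
A valid assignment using 3 colors: n1=red, n2=blue, n3=green, n4=blue, n5=red. No two adjacent vertices share a color.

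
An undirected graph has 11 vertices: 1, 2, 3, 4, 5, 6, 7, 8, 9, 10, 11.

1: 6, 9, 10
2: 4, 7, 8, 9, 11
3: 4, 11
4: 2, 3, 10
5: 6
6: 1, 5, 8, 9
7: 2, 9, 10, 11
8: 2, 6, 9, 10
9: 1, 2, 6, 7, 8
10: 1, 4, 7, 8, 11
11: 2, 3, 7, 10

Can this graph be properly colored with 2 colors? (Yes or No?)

No

7, 10, 11 form a triangle, so at least 3 colors are needed.
So 2 colors are not enough.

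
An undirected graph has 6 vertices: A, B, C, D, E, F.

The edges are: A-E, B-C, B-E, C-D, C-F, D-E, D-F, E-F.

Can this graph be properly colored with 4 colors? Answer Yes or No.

Yes

The chromatic number is 3. C, D, F form a triangle, so at least 3 colors are needed.
A valid assignment using 3 colors: A=blue, B=blue, C=red, D=green, E=red, F=blue.
Since 4 ≥ 3, a proper 4-coloring certainly exists.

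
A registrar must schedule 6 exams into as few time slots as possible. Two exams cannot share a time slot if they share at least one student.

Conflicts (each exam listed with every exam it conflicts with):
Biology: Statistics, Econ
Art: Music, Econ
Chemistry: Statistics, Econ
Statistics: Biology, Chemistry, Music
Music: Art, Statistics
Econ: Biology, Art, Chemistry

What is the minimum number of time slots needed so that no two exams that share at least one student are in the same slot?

The cycle Statistics-Music-Art-Econ-Chemistry-Statistics has odd length 5, so it cannot be 2-colored; at least 3 time slots are needed.
3 time slots suffice: time slot 1 → {Statistics, Econ}; time slot 2 → {Biology, Art, Chemistry}; time slot 3 → {Music}. Every pair that conflicts lands in different time slots.

3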